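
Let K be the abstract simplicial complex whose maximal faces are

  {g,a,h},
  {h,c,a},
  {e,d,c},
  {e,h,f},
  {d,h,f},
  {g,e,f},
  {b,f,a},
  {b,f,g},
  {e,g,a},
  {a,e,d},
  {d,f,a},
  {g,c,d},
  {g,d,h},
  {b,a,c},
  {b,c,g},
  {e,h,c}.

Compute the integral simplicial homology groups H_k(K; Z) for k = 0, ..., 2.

Take the total order a < b < c < d < e < f < g < h on the vertex set. Then K (dimension 2) consists of the simplices:

  0-simplices (8): a, b, c, d, e, f, g, h
  1-simplices (24): ab, ac, ad, ae, af, ag, ah, bc, bf, bg, cd, ce, cg, ch, de, df, dg, dh, ef, eg, eh, fg, fh, gh
  2-simplices (16): abc, abf, ach, ade, adf, aeg, agh, bcg, bfg, cde, cdg, ceh, dfh, dgh, efg, efh

giving chain groups C_0 ≅ Z^8, C_1 ≅ Z^24, C_2 ≅ Z^16.

∂_1: C_1 → C_0 is given by ∂[p,q] = [q] − [p]. For instance
  ∂ce = e − c.
The 8×24 boundary matrix has rank 7 and Smith normal form diag(1,1,1,1,1,1,1).

∂_2: C_2 → C_1 sends each 2-simplex [p,q,r] to [q,r] − [p,r] + [p,q]. For instance
  ∂efh = fh − eh + ef,
  ∂bcg = cg − bg + bc.
The resulting 24×16 matrix has rank 15, and its Smith normal form has invariant factors (1,1,1,1,1,1,1,1,1,1,1,1,1,1,1).

Computing H_k = (kernel of ∂_k) / (image of ∂_{k+1}):

  H_0: rank C_0 − rank ∂_1 = 8 − 7 = 1, and the invariant factors of ∂_1 are all 1, so H_0 = Z.
  H_1: rank ker ∂_1 − rank ∂_2 = (24 − 7) − 15 = 2, and the invariant factors of ∂_2 are all 1, so H_1 = Z^2.
  H_2: rank ker ∂_2 − rank ∂_3 = (16 − 15) − 0 = 1, and there is no ∂_3, so H_2 = Z.

H_0 ≅ Z,  H_1 ≅ Z^2,  H_2 ≅ Z.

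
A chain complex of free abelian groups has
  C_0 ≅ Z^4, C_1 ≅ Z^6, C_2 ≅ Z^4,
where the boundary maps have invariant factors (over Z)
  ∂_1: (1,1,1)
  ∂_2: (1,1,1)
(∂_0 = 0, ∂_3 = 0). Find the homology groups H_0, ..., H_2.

H_0: b_0 = 4 − 0 − 3 = 1; torsion from ∂_1 factors > 1: none. So H_0 ≅ Z.
H_1: b_1 = 6 − 3 − 3 = 0; torsion from ∂_2 factors > 1: none. So H_1 ≅ 0.
H_2: b_2 = 4 − 3 − 0 = 1; torsion from ∂_3 factors > 1: none. So H_2 ≅ Z.

H_0 ≅ Z,  H_1 = 0,  H_2 ≅ Z.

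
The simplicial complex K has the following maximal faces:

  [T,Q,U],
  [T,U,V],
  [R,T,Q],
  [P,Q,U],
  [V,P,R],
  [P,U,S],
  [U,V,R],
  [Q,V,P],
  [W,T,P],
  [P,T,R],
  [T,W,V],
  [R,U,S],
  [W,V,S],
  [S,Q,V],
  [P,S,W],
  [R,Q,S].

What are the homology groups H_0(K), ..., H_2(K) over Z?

K has 8 vertices, 24 edges, 16 triangles.
rank ∂_0 = 0, rank ∂_1 = 7 ⇒ b_0 = 8 − 0 − 7 = 1; all invariant factors of ∂_1 are 1 so no torsion. So H_0 ≅ Z.
rank ∂_1 = 7, rank ∂_2 = 15 ⇒ b_1 = 24 − 7 − 15 = 2; all invariant factors of ∂_2 are 1 so no torsion. So H_1 ≅ Z^2.
rank ∂_2 = 15, rank ∂_3 = 0 ⇒ b_2 = 16 − 15 − 0 = 1. So H_2 ≅ Z.

H_0 ≅ Z,  H_1 ≅ Z^2,  H_2 ≅ Z.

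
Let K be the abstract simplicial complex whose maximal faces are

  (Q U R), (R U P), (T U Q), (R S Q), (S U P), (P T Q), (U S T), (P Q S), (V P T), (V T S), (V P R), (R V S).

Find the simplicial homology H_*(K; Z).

Order the vertices as P < Q < R < S < T < U < V. Listing each simplex with vertices in this order, K has dimension 2 with simplices:

  0-simplices (7): P, Q, R, S, T, U, V
  1-simplices (18): PQ, PR, PS, PT, PU, PV, QR, QS, QT, QU, RS, RU, RV, ST, SU, SV, TU, TV
  2-simplices (12): PQS, PQT, PRU, PRV, PSU, PTV, QRS, QRU, QTU, RSV, STU, STV

Hence C_0 ≅ Z^7, C_1 ≅ Z^18, C_2 ≅ Z^12.

Boundary ∂_1: C_1 → C_0 sends each edge [p,q] (with p < q) to q − p. For instance
  ∂SV = V − S.
The 7×18 boundary matrix has rank 6 and Smith normal form diag(1,1,1,1,1,1).

Boundary ∂_2: C_2 → C_1 sends each 2-simplex [p,q,r] to [q,r] − [p,r] + [p,q]. For instance
  ∂PRU = RU − PU + PR,
  ∂PQS = QS − PS + PQ.
This gives a 18×12 integer matrix of rank 12; reducing to Smith normal form yields diagonal entries (1,1,1,1,1,1,1,1,1,1,1,2).

Now H_k = ker ∂_k / im ∂_{k+1}, so:

  H_0: rank C_0 − rank ∂_1 = 7 − 6 = 1, and the invariant factors of ∂_1 are all 1, so H_0 = Z.
  H_1: rank ker ∂_1 − rank ∂_2 = (18 − 6) − 12 = 0, and ∂_2 has invariant factor 2 > 1, so H_1 = Z/2Z.
  H_2: rank ker ∂_2 − rank ∂_3 = (12 − 12) − 0 = 0, and there is no ∂_3, so H_2 = 0.

H_0 ≅ Z,  H_1 ≅ Z/2Z,  H_2 = 0.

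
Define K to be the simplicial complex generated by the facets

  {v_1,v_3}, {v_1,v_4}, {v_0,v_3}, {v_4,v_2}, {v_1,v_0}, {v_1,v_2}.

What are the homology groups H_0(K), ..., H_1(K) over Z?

H_0 ≅ Z,  H_1 ≅ Z^2.

Fix the vertex order v_0 < v_1 < v_2 < v_3 < v_4 and write every simplex with vertices in increasing order. Then dim K = 1 and the simplices of K are:

  0-simplices (5): [v_0], [v_1], [v_2], [v_3], [v_4]
  1-simplices (6): [v_0,v_1], [v_0,v_3], [v_1,v_2], [v_1,v_3], [v_1,v_4], [v_2,v_4]

so the chain groups are C_0 ≅ Z^5, C_1 ≅ Z^6.

The boundary map ∂_1: C_1 → C_0 sends each edge [p,q] (with p < q) to q − p.
The 5×6 boundary matrix has rank 4 and Smith normal form diag(1,1,1,1).

Now H_k = ker ∂_k / im ∂_{k+1}, so:

  H_0: rank C_0 − rank ∂_1 = 5 − 4 = 1, and the invariant factors of ∂_1 are all 1, so H_0 ≅ Z.
  H_1: rank ker ∂_1 − rank ∂_2 = (6 − 4) − 0 = 2, and there is no ∂_2, so H_1 ≅ Z^2.

As a check, the Euler characteristic is 5 − 6 = -1, which agrees with 1 − 2 = -1.
(K is a triangulation of a wedge of 2 circles.)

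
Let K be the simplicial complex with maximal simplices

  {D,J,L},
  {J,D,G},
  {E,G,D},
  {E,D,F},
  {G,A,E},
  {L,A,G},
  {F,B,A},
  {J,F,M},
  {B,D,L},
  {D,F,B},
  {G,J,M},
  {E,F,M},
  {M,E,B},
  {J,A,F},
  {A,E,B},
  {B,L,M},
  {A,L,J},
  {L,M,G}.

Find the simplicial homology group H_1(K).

Fix the vertex order A < B < D < E < F < G < J < L < M and write every simplex with vertices in increasing order. Then dim K = 2 and the simplices of K are:

  0-simplices (9): A, B, D, E, F, G, J, L, M
  1-simplices (27): AB, AE, AF, AG, AJ, AL, BD, BE, BF, BL, BM, DE, DF, DG, DJ, DL, EF, EG, EM, FJ, FM, GJ, GL, GM, JL, JM, LM
  2-simplices (18): ABE, ABF, AEG, AFJ, AGL, AJL, BDF, BDL, BEM, BLM, DEF, DEG, DGJ, DJL, EFM, FJM, GJM, GLM

Hence C_0 ≅ Z^9, C_1 ≅ Z^27, C_2 ≅ Z^18.

Boundary ∂_1: C_1 → C_0 maps an edge to its endpoints' difference, ∂[p,q] = q − p. For instance
  ∂DE = E − D.
The 9×27 boundary matrix has rank 8 and Smith normal form diag(1,1,1,1,1,1,1,1).

The boundary map ∂_2: C_2 → C_1 sends each 2-simplex [p,q,r] to [q,r] − [p,r] + [p,q]. For instance
  ∂GLM = LM − GM + GL,
  ∂DEG = EG − DG + DE.
The 27×18 boundary matrix has rank 18 and Smith normal form diag(1,1,1,1,1,1,1,1,1,1,1,1,1,1,1,1,1,2).

Reading off H_k = ker ∂_k / im ∂_{k+1}:

  H_1: rank ker ∂_1 − rank ∂_2 = (27 − 8) − 18 = 1, and ∂_2 has invariant factor 2 > 1, so H_1 ≅ Z ⊕ Z/2.

H_1 ≅ Z ⊕ Z/2.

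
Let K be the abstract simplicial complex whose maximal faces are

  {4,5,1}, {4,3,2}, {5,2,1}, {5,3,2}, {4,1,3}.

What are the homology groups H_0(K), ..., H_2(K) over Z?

H_0 = Z,  H_1 = Z,  H_2 = 0.

K has 5 vertices, 10 edges, 5 triangles.
rank ∂_0 = 0, rank ∂_1 = 4 ⇒ b_0 = 5 − 0 − 4 = 1; all invariant factors of ∂_1 are 1 so no torsion. So H_0 ≅ Z.
rank ∂_1 = 4, rank ∂_2 = 5 ⇒ b_1 = 10 − 4 − 5 = 1; all invariant factors of ∂_2 are 1 so no torsion. So H_1 ≅ Z.
rank ∂_2 = 5, rank ∂_3 = 0 ⇒ b_2 = 5 − 5 − 0 = 0. So H_2 ≅ 0.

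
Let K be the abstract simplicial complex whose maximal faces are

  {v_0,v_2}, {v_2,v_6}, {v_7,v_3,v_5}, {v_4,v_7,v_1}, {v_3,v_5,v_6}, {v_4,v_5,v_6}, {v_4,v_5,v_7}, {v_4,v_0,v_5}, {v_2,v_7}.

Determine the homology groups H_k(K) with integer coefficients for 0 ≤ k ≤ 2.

H_0 = Z,  H_1 = Z^2,  H_2 = 0.

K has 8 vertices, 15 edges, 6 triangles.
rank ∂_0 = 0, rank ∂_1 = 7 ⇒ b_0 = 8 − 0 − 7 = 1; all invariant factors of ∂_1 are 1 so no torsion. So H_0 = Z.
rank ∂_1 = 7, rank ∂_2 = 6 ⇒ b_1 = 15 − 7 − 6 = 2; all invariant factors of ∂_2 are 1 so no torsion. So H_1 = Z^2.
rank ∂_2 = 6, rank ∂_3 = 0 ⇒ b_2 = 6 − 6 − 0 = 0. So H_2 = 0.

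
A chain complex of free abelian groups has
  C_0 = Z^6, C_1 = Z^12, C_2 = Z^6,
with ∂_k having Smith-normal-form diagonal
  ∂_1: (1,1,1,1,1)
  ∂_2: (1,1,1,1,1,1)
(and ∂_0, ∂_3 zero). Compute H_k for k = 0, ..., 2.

H_0: b_0 = 6 − 0 − 5 = 1; torsion from ∂_1 factors > 1: none. So H_0 ≅ Z.
H_1: b_1 = 12 − 5 − 6 = 1; torsion from ∂_2 factors > 1: none. So H_1 ≅ Z.
H_2: b_2 = 6 − 6 − 0 = 0; torsion from ∂_3 factors > 1: none. So H_2 ≅ 0.

H_0 ≅ Z,  H_1 ≅ Z,  H_2 = 0.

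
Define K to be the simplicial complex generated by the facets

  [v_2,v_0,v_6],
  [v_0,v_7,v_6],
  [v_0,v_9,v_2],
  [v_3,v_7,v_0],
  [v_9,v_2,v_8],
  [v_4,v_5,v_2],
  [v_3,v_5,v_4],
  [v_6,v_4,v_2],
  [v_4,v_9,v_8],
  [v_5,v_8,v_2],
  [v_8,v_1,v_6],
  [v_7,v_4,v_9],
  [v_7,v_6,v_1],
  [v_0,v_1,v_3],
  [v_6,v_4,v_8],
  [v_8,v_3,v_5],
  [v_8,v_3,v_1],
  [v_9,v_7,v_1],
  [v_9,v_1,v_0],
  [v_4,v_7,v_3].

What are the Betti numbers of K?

Fix the vertex order v_0 < v_1 < v_2 < v_3 < v_4 < v_5 < v_6 < v_7 < v_8 < v_9 and write every simplex with vertices in increasing order. Then dim K = 2 and the simplices of K are:

  0-simplices (10): [v_0], [v_1], [v_2], [v_3], [v_4], [v_5], [v_6], [v_7], [v_8], [v_9]
  1-simplices (30): (30 of them)
  2-simplices (20): (20 of them)

so the chain groups are C_0 ≅ Z^10, C_1 ≅ Z^30, C_2 ≅ Z^20.

The boundary map ∂_1: C_1 → C_0 maps an edge to its endpoints' difference, ∂[p,q] = q − p. For instance
  ∂[v_4,v_7] = [v_7] − [v_4].
The 10×30 boundary matrix has rank 9 and Smith normal form diag(1,1,1,1,1,1,1,1,1).

Boundary ∂_2: C_2 → C_1 sends each 2-simplex [p,q,r] to [q,r] − [p,r] + [p,q]. For instance
  ∂[v_3,v_4,v_7] = [v_4,v_7] − [v_3,v_7] + [v_3,v_4],
  ∂[v_3,v_5,v_8] = [v_5,v_8] − [v_3,v_8] + [v_3,v_5].
The resulting 30×20 matrix has rank 20, and its Smith normal form has invariant factors (1,1,1,1,1,1,1,1,1,1,1,1,1,1,1,1,1,1,1,2).

From H_k ≅ ker(∂_k) / im(∂_{k+1}) we obtain:

  H_0: rank C_0 − rank ∂_1 = 10 − 9 = 1, and the invariant factors of ∂_1 are all 1, so H_0 = Z.
  H_1: rank ker ∂_1 − rank ∂_2 = (30 − 9) − 20 = 1, and ∂_2 has invariant factor 2 > 1, so H_1 = Z ⊕ Z/2.
  H_2: rank ker ∂_2 − rank ∂_3 = (20 − 20) − 0 = 0, and there is no ∂_3, so H_2 = 0.

As a check, the Euler characteristic is 10 − 30 + 20 = 0, which agrees with 1 − 1 + 0 = 0.

Hence the Betti numbers are b_0 = 1, b_1 = 1, b_2 = 0.

b_0 = 1, b_1 = 1, b_2 = 0.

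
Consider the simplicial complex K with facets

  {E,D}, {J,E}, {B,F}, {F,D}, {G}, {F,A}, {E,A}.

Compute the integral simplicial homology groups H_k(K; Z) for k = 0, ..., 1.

H_0 ≅ Z^2,  H_1 ≅ Z.

Fix the vertex order A < B < D < E < F < G < J and write every simplex with vertices in increasing order. Then dim K = 1 and the simplices of K are:

  0-simplices (7): A, B, D, E, F, G, J
  1-simplices (6): AE, AF, BF, DE, DF, EJ

Hence C_0 ≅ Z^7, C_1 ≅ Z^6.

The boundary map ∂_1: C_1 → C_0 is given by ∂[p,q] = [q] − [p]. For instance
  ∂AF = F − A.
This gives a 7×6 integer matrix of rank 5; reducing to Smith normal form yields diagonal entries (1,1,1,1,1).

From H_k ≅ ker(∂_k) / im(∂_{k+1}) we obtain:

  H_0: rank C_0 − rank ∂_1 = 7 − 5 = 2, and the invariant factors of ∂_1 are all 1, so H_0 = Z^2.
  H_1: rank ker ∂_1 − rank ∂_2 = (6 − 5) − 0 = 1, and there is no ∂_2, so H_1 = Z.

As a check, the Euler characteristic is 7 − 6 = 1, which agrees with 2 − 1 = 1.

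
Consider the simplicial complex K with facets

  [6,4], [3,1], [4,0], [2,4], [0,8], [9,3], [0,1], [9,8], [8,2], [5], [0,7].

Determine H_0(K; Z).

Fix the vertex order 0 < 1 < 2 < 3 < 4 < 5 < 6 < 7 < 8 < 9 and write every simplex with vertices in increasing order. Then dim K = 1 and the simplices of K are:

  0-simplices (10): [0], [1], [2], [3], [4], [5], [6], [7], [8], [9]
  1-simplices (10): [0,1], [0,4], [0,7], [0,8], [1,3], [2,4], [2,8], [3,9], [4,6], [8,9]

Hence C_0 ≅ Z^10, C_1 ≅ Z^10.

Boundary ∂_1: C_1 → C_0 maps an edge to its endpoints' difference, ∂[p,q] = q − p. For instance
  ∂[0,4] = [4] − [0].
The resulting 10×10 matrix has rank 8, and its Smith normal form has invariant factors (1,1,1,1,1,1,1,1).

From H_k ≅ ker(∂_k) / im(∂_{k+1}) we obtain:

  H_0: rank C_0 − rank ∂_1 = 10 − 8 = 2, and the invariant factors of ∂_1 are all 1, so H_0 ≅ Z^2.

H_0 ≅ Z^2.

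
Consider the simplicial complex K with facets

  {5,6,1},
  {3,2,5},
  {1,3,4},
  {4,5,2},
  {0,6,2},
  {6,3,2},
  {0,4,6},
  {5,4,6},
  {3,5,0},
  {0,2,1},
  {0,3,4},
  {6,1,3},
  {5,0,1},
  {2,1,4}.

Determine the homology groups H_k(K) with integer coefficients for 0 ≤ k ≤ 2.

H_0 ≅ Z,  H_1 ≅ Z^2,  H_2 ≅ Z.

We work with the vertex ordering 0 < 1 < 2 < 3 < 4 < 5 < 6. The simplices of K, each written with vertices in increasing order, are:

  0-simplices (7): [0], [1], [2], [3], [4], [5], [6]
  1-simplices (21): [0,1], [0,2], [0,3], [0,4], [0,5], [0,6], [1,2], [1,3], [1,4], [1,5], [1,6], [2,3], [2,4], [2,5], [2,6], [3,4], [3,5], [3,6], [4,5], [4,6], [5,6]
  2-simplices (14): [0,1,2], [0,1,5], [0,2,6], [0,3,4], [0,3,5], [0,4,6], [1,2,4], [1,3,4], [1,3,6], [1,5,6], [2,3,5], [2,3,6], [2,4,5], [4,5,6]

Hence C_0 ≅ Z^7, C_1 ≅ Z^21, C_2 ≅ Z^14.

The boundary map ∂_1: C_1 → C_0 is given by ∂[p,q] = [q] − [p]. For instance
  ∂[3,6] = [6] − [3].
As a 7×21 matrix over Z this has rank 6, with invariant factors (1,1,1,1,1,1).

Boundary ∂_2: C_2 → C_1 maps a triangle to the signed sum of its edges. For instance
  ∂[0,3,5] = [3,5] − [0,5] + [0,3],
  ∂[1,3,6] = [3,6] − [1,6] + [1,3].
As a 21×14 matrix over Z this has rank 13, with invariant factors (1,1,1,1,1,1,1,1,1,1,1,1,1).

From H_k ≅ ker(∂_k) / im(∂_{k+1}) we obtain:

  H_0: rank C_0 − rank ∂_1 = 7 − 6 = 1, and the invariant factors of ∂_1 are all 1, so H_0 ≅ Z.
  H_1: rank ker ∂_1 − rank ∂_2 = (21 − 6) − 13 = 2, and the invariant factors of ∂_2 are all 1, so H_1 ≅ Z^2.
  H_2: rank ker ∂_2 − rank ∂_3 = (14 − 13) − 0 = 1, and there is no ∂_3, so H_2 ≅ Z.

As a check, the Euler characteristic is 7 − 21 + 14 = 0, which agrees with 1 − 2 + 1 = 0.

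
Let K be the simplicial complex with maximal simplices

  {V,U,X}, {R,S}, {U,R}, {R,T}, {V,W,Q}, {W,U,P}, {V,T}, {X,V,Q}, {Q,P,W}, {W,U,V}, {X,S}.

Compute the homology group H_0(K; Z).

We work with the vertex ordering P < Q < R < S < T < U < V < W < X. The simplices of K, each written with vertices in increasing order, are:

  0-simplices (9): P, Q, R, S, T, U, V, W, X
  1-simplices (16): PQ, PU, PW, QV, QW, QX, RS, RT, RU, SX, TV, UV, UW, UX, VW, VX
  2-simplices (6): PQW, PUW, QVW, QVX, UVW, UVX

so the chain groups are C_0 ≅ Z^9, C_1 ≅ Z^16, C_2 ≅ Z^6.

The boundary map ∂_1: C_1 → C_0 sends each edge [p,q] (with p < q) to q − p. For instance
  ∂QW = W − Q.
This gives a 9×16 integer matrix of rank 8; reducing to Smith normal form yields diagonal entries (1,1,1,1,1,1,1,1).

∂_2: C_2 → C_1 maps a triangle to the signed sum of its edges. For instance
  ∂QVW = VW − QW + QV,
  ∂UVW = VW − UW + UV.
As a 16×6 matrix over Z this has rank 6, with invariant factors (1,1,1,1,1,1).

Reading off H_k = ker ∂_k / im ∂_{k+1}:

  H_0: rank C_0 − rank ∂_1 = 9 − 8 = 1, and the invariant factors of ∂_1 are all 1, so H_0 ≅ Z.

H_0 ≅ Z.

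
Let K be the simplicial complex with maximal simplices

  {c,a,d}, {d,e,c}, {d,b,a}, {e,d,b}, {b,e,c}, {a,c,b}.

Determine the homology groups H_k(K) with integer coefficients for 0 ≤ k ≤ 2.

Order the vertices as a < b < c < d < e. Listing each simplex with vertices in this order, K has dimension 2 with simplices:

  0-simplices (5): a, b, c, d, e
  1-simplices (9): ab, ac, ad, bc, bd, be, cd, ce, de
  2-simplices (6): abc, abd, acd, bce, bde, cde

so the chain groups are C_0 ≅ Z^5, C_1 ≅ Z^9, C_2 ≅ Z^6.

The boundary map ∂_1: C_1 → C_0 sends each edge [p,q] (with p < q) to q − p. For instance
  ∂ab = b − a.
As a 5×9 matrix over Z this has rank 4, with invariant factors (1,1,1,1).

∂_2: C_2 → C_1 acts by ∂[p,q,r] = [q,r] − [p,r] + [p,q]. For instance
  ∂abd = bd − ad + ab,
  ∂abc = bc − ac + ab.
This gives a 9×6 integer matrix of rank 5; reducing to Smith normal form yields diagonal entries (1,1,1,1,1).

Reading off H_k = ker ∂_k / im ∂_{k+1}:

  H_0: rank C_0 − rank ∂_1 = 5 − 4 = 1, and the invariant factors of ∂_1 are all 1, so H_0 = Z.
  H_1: rank ker ∂_1 − rank ∂_2 = (9 − 4) − 5 = 0, and the invariant factors of ∂_2 are all 1, so H_1 = 0.
  H_2: rank ker ∂_2 − rank ∂_3 = (6 − 5) − 0 = 1, and there is no ∂_3, so H_2 = Z.

H_0 ≅ Z,  H_1 = 0,  H_2 ≅ Z.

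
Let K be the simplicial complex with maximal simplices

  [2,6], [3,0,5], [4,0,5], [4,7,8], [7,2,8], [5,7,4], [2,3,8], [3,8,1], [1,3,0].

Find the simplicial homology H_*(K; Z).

H_0 = Z,  H_1 = Z,  H_2 = 0.

Take the total order 0 < 1 < 2 < 3 < 4 < 5 < 6 < 7 < 8 on the vertex set. Then K (dimension 2) consists of the simplices:

  0-simplices (9): [0], [1], [2], [3], [4], [5], [6], [7], [8]
  1-simplices (17): [0,1], [0,3], [0,4], [0,5], [1,3], [1,8], [2,3], [2,6], [2,7], [2,8], [3,5], [3,8], [4,5], [4,7], [4,8], [5,7], [7,8]
  2-simplices (8): [0,1,3], [0,3,5], [0,4,5], [1,3,8], [2,3,8], [2,7,8], [4,5,7], [4,7,8]

giving chain groups C_0 ≅ Z^9, C_1 ≅ Z^17, C_2 ≅ Z^8.

Boundary ∂_1: C_1 → C_0 maps an edge to its endpoints' difference, ∂[p,q] = q − p.
This gives a 9×17 integer matrix of rank 8; reducing to Smith normal form yields diagonal entries (1,1,1,1,1,1,1,1).

Boundary ∂_2: C_2 → C_1 maps a triangle to the signed sum of its edges. For instance
  ∂[4,7,8] = [7,8] − [4,8] + [4,7],
  ∂[0,3,5] = [3,5] − [0,5] + [0,3].
The 17×8 boundary matrix has rank 8 and Smith normal form diag(1,1,1,1,1,1,1,1).

Reading off H_k = ker ∂_k / im ∂_{k+1}:

  H_0: rank C_0 − rank ∂_1 = 9 − 8 = 1, and the invariant factors of ∂_1 are all 1, so H_0 ≅ Z.
  H_1: rank ker ∂_1 − rank ∂_2 = (17 − 8) − 8 = 1, and the invariant factors of ∂_2 are all 1, so H_1 ≅ Z.
  H_2: rank ker ∂_2 − rank ∂_3 = (8 − 8) − 0 = 0, and there is no ∂_3, so H_2 ≅ 0.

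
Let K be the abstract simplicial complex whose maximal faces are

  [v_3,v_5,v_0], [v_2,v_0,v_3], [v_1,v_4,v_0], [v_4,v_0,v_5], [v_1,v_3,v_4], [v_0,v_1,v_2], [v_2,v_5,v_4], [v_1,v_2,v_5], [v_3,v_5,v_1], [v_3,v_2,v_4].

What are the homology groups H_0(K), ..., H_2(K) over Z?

H_0 ≅ Z,  H_1 ≅ Z_2,  H_2 = 0.

K has 6 vertices, 15 edges, 10 triangles.
rank ∂_0 = 0, rank ∂_1 = 5 ⇒ b_0 = 6 − 0 − 5 = 1; all invariant factors of ∂_1 are 1 so no torsion. So H_0 ≅ Z.
rank ∂_1 = 5, rank ∂_2 = 10 ⇒ b_1 = 15 − 5 − 10 = 0; ∂_2 has invariant factor(s) [2] giving torsion. So H_1 ≅ Z_2.
rank ∂_2 = 10, rank ∂_3 = 0 ⇒ b_2 = 10 − 10 − 0 = 0. So H_2 ≅ 0.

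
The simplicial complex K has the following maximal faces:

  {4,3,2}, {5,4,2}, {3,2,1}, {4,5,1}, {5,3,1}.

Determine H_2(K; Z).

Order the vertices as 1 < 2 < 3 < 4 < 5. Listing each simplex with vertices in this order, K has dimension 2 with simplices:

  0-simplices (5): [1], [2], [3], [4], [5]
  1-simplices (10): [1,2], [1,3], [1,4], [1,5], [2,3], [2,4], [2,5], [3,4], [3,5], [4,5]
  2-simplices (5): [1,2,3], [1,3,5], [1,4,5], [2,3,4], [2,4,5]

giving chain groups C_0 ≅ Z^5, C_1 ≅ Z^10, C_2 ≅ Z^5.

∂_1: C_1 → C_0 sends each edge [p,q] (with p < q) to q − p.
As a 5×10 matrix over Z this has rank 4, with invariant factors (1,1,1,1).

∂_2: C_2 → C_1 acts by ∂[p,q,r] = [q,r] − [p,r] + [p,q]. For instance
  ∂[1,2,3] = [2,3] − [1,3] + [1,2],
  ∂[1,3,5] = [3,5] − [1,5] + [1,3].
As a 10×5 matrix over Z this has rank 5, with invariant factors (1,1,1,1,1).

Now H_k = ker ∂_k / im ∂_{k+1}, so:

  H_2: rank ker ∂_2 − rank ∂_3 = (5 − 5) − 0 = 0, and there is no ∂_3, so H_2 = 0.

H_2 ≅ 0.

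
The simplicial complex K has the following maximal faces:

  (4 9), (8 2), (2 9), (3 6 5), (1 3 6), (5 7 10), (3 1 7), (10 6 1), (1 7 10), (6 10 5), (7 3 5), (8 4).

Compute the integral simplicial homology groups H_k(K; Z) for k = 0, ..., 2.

K has 10 vertices, 16 edges, 8 triangles.
rank ∂_0 = 0, rank ∂_1 = 8 ⇒ b_0 = 10 − 0 − 8 = 2; all invariant factors of ∂_1 are 1 so no torsion. So H_0 ≅ Z^2.
rank ∂_1 = 8, rank ∂_2 = 7 ⇒ b_1 = 16 − 8 − 7 = 1; all invariant factors of ∂_2 are 1 so no torsion. So H_1 ≅ Z.
rank ∂_2 = 7, rank ∂_3 = 0 ⇒ b_2 = 8 − 7 − 0 = 1. So H_2 ≅ Z.

H_0 ≅ Z^2,  H_1 ≅ Z,  H_2 ≅ Z.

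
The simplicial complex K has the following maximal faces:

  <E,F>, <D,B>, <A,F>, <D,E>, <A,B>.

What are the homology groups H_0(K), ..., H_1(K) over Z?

K has 5 vertices, 5 edges.
rank ∂_0 = 0, rank ∂_1 = 4 ⇒ b_0 = 5 − 0 − 4 = 1; all invariant factors of ∂_1 are 1 so no torsion. So H_0 = Z.
rank ∂_1 = 4, rank ∂_2 = 0 ⇒ b_1 = 5 − 4 − 0 = 1. So H_1 = Z.

H_0 ≅ Z,  H_1 ≅ Z.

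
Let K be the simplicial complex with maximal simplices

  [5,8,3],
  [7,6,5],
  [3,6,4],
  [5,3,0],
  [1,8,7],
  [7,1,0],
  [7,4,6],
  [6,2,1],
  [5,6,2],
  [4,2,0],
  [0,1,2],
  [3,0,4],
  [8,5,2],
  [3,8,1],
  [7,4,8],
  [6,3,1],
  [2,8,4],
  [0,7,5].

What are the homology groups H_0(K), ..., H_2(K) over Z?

Fix the vertex order 0 < 1 < 2 < 3 < 4 < 5 < 6 < 7 < 8 and write every simplex with vertices in increasing order. Then dim K = 2 and the simplices of K are:

  0-simplices (9): [0], [1], [2], [3], [4], [5], [6], [7], [8]
  1-simplices (27): (27 of them)
  2-simplices (18): [0,1,2], [0,1,7], [0,2,4], [0,3,4], [0,3,5], [0,5,7], [1,2,6], [1,3,6], [1,3,8], [1,7,8], [2,4,8], [2,5,6], [2,5,8], [3,4,6], [3,5,8], [4,6,7], [4,7,8], [5,6,7]

giving chain groups C_0 ≅ Z^9, C_1 ≅ Z^27, C_2 ≅ Z^18.

∂_1: C_1 → C_0 maps an edge to its endpoints' difference, ∂[p,q] = q − p. For instance
  ∂[1,8] = [8] − [1].
This gives a 9×27 integer matrix of rank 8; reducing to Smith normal form yields diagonal entries (1,1,1,1,1,1,1,1).

The boundary map ∂_2: C_2 → C_1 sends each 2-simplex [p,q,r] to [q,r] − [p,r] + [p,q]. For instance
  ∂[0,3,4] = [3,4] − [0,4] + [0,3],
  ∂[0,5,7] = [5,7] − [0,7] + [0,5].
As a 27×18 matrix over Z this has rank 17, with invariant factors (1,1,1,1,1,1,1,1,1,1,1,1,1,1,1,1,1).

Computing H_k = (kernel of ∂_k) / (image of ∂_{k+1}):

  H_0: rank C_0 − rank ∂_1 = 9 − 8 = 1, and the invariant factors of ∂_1 are all 1, so H_0 = Z.
  H_1: rank ker ∂_1 − rank ∂_2 = (27 − 8) − 17 = 2, and the invariant factors of ∂_2 are all 1, so H_1 = Z^2.
  H_2: rank ker ∂_2 − rank ∂_3 = (18 − 17) − 0 = 1, and there is no ∂_3, so H_2 = Z.

H_0 ≅ Z,  H_1 ≅ Z^2,  H_2 ≅ Z.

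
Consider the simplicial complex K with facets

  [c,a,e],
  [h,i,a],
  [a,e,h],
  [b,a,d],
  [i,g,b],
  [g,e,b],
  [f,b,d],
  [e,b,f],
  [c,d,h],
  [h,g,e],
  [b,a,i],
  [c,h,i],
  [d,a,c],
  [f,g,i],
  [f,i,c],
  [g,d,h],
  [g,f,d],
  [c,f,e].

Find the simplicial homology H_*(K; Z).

H_0 = Z,  H_1 = Z ⊕ Z/2,  H_2 = 0.

Order the vertices as a < b < c < d < e < f < g < h < i. Listing each simplex with vertices in this order, K has dimension 2 with simplices:

  0-simplices (9): a, b, c, d, e, f, g, h, i
  1-simplices (27): ab, ac, ad, ae, ah, ai, bd, be, bf, bg, bi, cd, ce, cf, ch, ci, df, dg, dh, ef, eg, eh, fg, fi, gh, gi, hi
  2-simplices (18): abd, abi, acd, ace, aeh, ahi, bdf, bef, beg, bgi, cdh, cef, cfi, chi, dfg, dgh, egh, fgi

Hence C_0 ≅ Z^9, C_1 ≅ Z^27, C_2 ≅ Z^18.

Boundary ∂_1: C_1 → C_0 sends each edge [p,q] (with p < q) to q − p.
As a 9×27 matrix over Z this has rank 8, with invariant factors (1,1,1,1,1,1,1,1).

The boundary map ∂_2: C_2 → C_1 acts by ∂[p,q,r] = [q,r] − [p,r] + [p,q]. For instance
  ∂aeh = eh − ah + ae,
  ∂acd = cd − ad + ac.
This gives a 27×18 integer matrix of rank 18; reducing to Smith normal form yields diagonal entries (1,1,1,1,1,1,1,1,1,1,1,1,1,1,1,1,1,2).

Computing H_k = (kernel of ∂_k) / (image of ∂_{k+1}):

  H_0: rank C_0 − rank ∂_1 = 9 − 8 = 1, and the invariant factors of ∂_1 are all 1, so H_0 = Z.
  H_1: rank ker ∂_1 − rank ∂_2 = (27 − 8) − 18 = 1, and ∂_2 has invariant factor 2 > 1, so H_1 = Z ⊕ Z/2.
  H_2: rank ker ∂_2 − rank ∂_3 = (18 − 18) − 0 = 0, and there is no ∂_3, so H_2 = 0.

As a check, the Euler characteristic is 9 − 27 + 18 = 0, which agrees with 1 − 1 + 0 = 0.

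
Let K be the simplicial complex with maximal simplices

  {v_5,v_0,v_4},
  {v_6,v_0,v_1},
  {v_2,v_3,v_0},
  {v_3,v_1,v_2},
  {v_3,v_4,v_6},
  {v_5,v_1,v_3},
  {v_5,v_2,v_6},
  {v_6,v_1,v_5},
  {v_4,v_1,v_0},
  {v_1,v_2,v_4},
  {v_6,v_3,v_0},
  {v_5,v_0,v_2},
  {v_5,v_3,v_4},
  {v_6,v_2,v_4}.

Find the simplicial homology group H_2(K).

H_2 = Z.

Order the vertices as v_0 < v_1 < v_2 < v_3 < v_4 < v_5 < v_6. Listing each simplex with vertices in this order, K has dimension 2 with simplices:

  0-simplices (7): [v_0], [v_1], [v_2], [v_3], [v_4], [v_5], [v_6]
  1-simplices (21): (21 of them)
  2-simplices (14): (14 of them)

giving chain groups C_0 ≅ Z^7, C_1 ≅ Z^21, C_2 ≅ Z^14.

The boundary map ∂_1: C_1 → C_0 sends each edge [p,q] (with p < q) to q − p.
The resulting 7×21 matrix has rank 6, and its Smith normal form has invariant factors (1,1,1,1,1,1).

∂_2: C_2 → C_1 maps a triangle to the signed sum of its edges. For instance
  ∂[v_0,v_3,v_6] = [v_3,v_6] − [v_0,v_6] + [v_0,v_3],
  ∂[v_2,v_4,v_6] = [v_4,v_6] − [v_2,v_6] + [v_2,v_4].
As a 21×14 matrix over Z this has rank 13, with invariant factors (1,1,1,1,1,1,1,1,1,1,1,1,1).

Reading off H_k = ker ∂_k / im ∂_{k+1}:

  H_2: rank ker ∂_2 − rank ∂_3 = (14 − 13) − 0 = 1, and there is no ∂_3, so H_2 ≅ Z.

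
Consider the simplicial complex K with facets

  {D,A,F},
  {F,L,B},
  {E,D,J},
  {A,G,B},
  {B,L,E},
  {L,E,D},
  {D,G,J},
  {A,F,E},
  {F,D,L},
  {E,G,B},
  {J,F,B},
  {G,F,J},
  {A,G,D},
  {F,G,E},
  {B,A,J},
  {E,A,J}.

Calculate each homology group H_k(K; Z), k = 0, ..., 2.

K has 8 vertices, 24 edges, 16 triangles.
rank ∂_0 = 0, rank ∂_1 = 7 ⇒ b_0 = 8 − 0 − 7 = 1; all invariant factors of ∂_1 are 1 so no torsion. So H_0 = Z.
rank ∂_1 = 7, rank ∂_2 = 15 ⇒ b_1 = 24 − 7 − 15 = 2; all invariant factors of ∂_2 are 1 so no torsion. So H_1 = Z^2.
rank ∂_2 = 15, rank ∂_3 = 0 ⇒ b_2 = 16 − 15 − 0 = 1. So H_2 = Z.

H_0 = Z,  H_1 = Z^2,  H_2 = Z.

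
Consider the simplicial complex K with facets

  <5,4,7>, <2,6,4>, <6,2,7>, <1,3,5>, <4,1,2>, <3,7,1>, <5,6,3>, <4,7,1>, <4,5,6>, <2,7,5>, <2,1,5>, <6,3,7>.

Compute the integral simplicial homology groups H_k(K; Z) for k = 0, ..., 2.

H_0 = Z,  H_1 = Z/2,  H_2 = 0.

Order the vertices as 1 < 2 < 3 < 4 < 5 < 6 < 7. Listing each simplex with vertices in this order, K has dimension 2 with simplices:

  0-simplices (7): [1], [2], [3], [4], [5], [6], [7]
  1-simplices (18): [1,2], [1,3], [1,4], [1,5], [1,7], [2,4], [2,5], [2,6], [2,7], [3,5], [3,6], [3,7], [4,5], [4,6], [4,7], [5,6], [5,7], [6,7]
  2-simplices (12): [1,2,4], [1,2,5], [1,3,5], [1,3,7], [1,4,7], [2,4,6], [2,5,7], [2,6,7], [3,5,6], [3,6,7], [4,5,6], [4,5,7]

giving chain groups C_0 ≅ Z^7, C_1 ≅ Z^18, C_2 ≅ Z^12.

The boundary map ∂_1: C_1 → C_0 maps an edge to its endpoints' difference, ∂[p,q] = q − p. For instance
  ∂[4,7] = [7] − [4].
The resulting 7×18 matrix has rank 6, and its Smith normal form has invariant factors (1,1,1,1,1,1).

∂_2: C_2 → C_1 maps a triangle to the signed sum of its edges. For instance
  ∂[4,5,7] = [5,7] − [4,7] + [4,5],
  ∂[3,6,7] = [6,7] − [3,7] + [3,6].
As a 18×12 matrix over Z this has rank 12, with invariant factors (1,1,1,1,1,1,1,1,1,1,1,2).

Reading off H_k = ker ∂_k / im ∂_{k+1}:

  H_0: rank C_0 − rank ∂_1 = 7 − 6 = 1, and the invariant factors of ∂_1 are all 1, so H_0 ≅ Z.
  H_1: rank ker ∂_1 − rank ∂_2 = (18 − 6) − 12 = 0, and ∂_2 has invariant factor 2 > 1, so H_1 ≅ Z/2.
  H_2: rank ker ∂_2 − rank ∂_3 = (12 − 12) − 0 = 0, and there is no ∂_3, so H_2 ≅ 0.

As a check, the Euler characteristic is 7 − 18 + 12 = 1, which agrees with 1 − 0 + 0 = 1.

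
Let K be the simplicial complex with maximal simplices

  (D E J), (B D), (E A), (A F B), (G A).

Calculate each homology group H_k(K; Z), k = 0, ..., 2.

H_0 = Z,  H_1 = Z,  H_2 = 0.

Fix the vertex order A < B < D < E < F < G < J and write every simplex with vertices in increasing order. Then dim K = 2 and the simplices of K are:

  0-simplices (7): A, B, D, E, F, G, J
  1-simplices (9): AB, AE, AF, AG, BD, BF, DE, DJ, EJ
  2-simplices (2): ABF, DEJ

Hence C_0 ≅ Z^7, C_1 ≅ Z^9, C_2 ≅ Z^2.

Boundary ∂_1: C_1 → C_0 maps an edge to its endpoints' difference, ∂[p,q] = q − p.
This gives a 7×9 integer matrix of rank 6; reducing to Smith normal form yields diagonal entries (1,1,1,1,1,1).

∂_2: C_2 → C_1 maps a triangle to the signed sum of its edges. For instance
  ∂ABF = BF − AF + AB,
  ∂DEJ = EJ − DJ + DE.
As a 9×2 matrix over Z this has rank 2, with invariant factors (1,1).

Computing H_k = (kernel of ∂_k) / (image of ∂_{k+1}):

  H_0: rank C_0 − rank ∂_1 = 7 − 6 = 1, and the invariant factors of ∂_1 are all 1, so H_0 ≅ Z.
  H_1: rank ker ∂_1 − rank ∂_2 = (9 − 6) − 2 = 1, and the invariant factors of ∂_2 are all 1, so H_1 ≅ Z.
  H_2: rank ker ∂_2 − rank ∂_3 = (2 − 2) − 0 = 0, and there is no ∂_3, so H_2 ≅ 0.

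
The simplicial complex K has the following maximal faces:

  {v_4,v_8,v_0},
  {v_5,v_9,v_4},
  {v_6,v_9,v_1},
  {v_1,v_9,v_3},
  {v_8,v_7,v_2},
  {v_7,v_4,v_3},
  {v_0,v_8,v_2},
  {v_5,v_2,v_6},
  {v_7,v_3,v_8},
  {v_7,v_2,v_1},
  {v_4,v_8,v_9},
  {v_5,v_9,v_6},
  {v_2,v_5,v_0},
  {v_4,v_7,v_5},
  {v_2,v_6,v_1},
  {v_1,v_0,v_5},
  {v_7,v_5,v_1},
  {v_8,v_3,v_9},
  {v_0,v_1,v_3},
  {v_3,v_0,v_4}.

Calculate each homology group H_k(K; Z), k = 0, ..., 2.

H_0 = Z,  H_1 = Z ⊕ Z/2Z,  H_2 = 0.

Order the vertices as v_0 < v_1 < v_2 < v_3 < v_4 < v_5 < v_6 < v_7 < v_8 < v_9. Listing each simplex with vertices in this order, K has dimension 2 with simplices:

  0-simplices (10): [v_0], [v_1], [v_2], [v_3], [v_4], [v_5], [v_6], [v_7], [v_8], [v_9]
  1-simplices (30): (30 of them)
  2-simplices (20): (20 of them)

Hence C_0 ≅ Z^10, C_1 ≅ Z^30, C_2 ≅ Z^20.

∂_1: C_1 → C_0 sends each edge [p,q] (with p < q) to q − p. For instance
  ∂[v_5,v_7] = [v_7] − [v_5].
The 10×30 boundary matrix has rank 9 and Smith normal form diag(1,1,1,1,1,1,1,1,1).

∂_2: C_2 → C_1 sends each 2-simplex [p,q,r] to [q,r] − [p,r] + [p,q]. For instance
  ∂[v_0,v_2,v_5] = [v_2,v_5] − [v_0,v_5] + [v_0,v_2],
  ∂[v_2,v_7,v_8] = [v_7,v_8] − [v_2,v_8] + [v_2,v_7].
The resulting 30×20 matrix has rank 20, and its Smith normal form has invariant factors (1,1,1,1,1,1,1,1,1,1,1,1,1,1,1,1,1,1,1,2).

Now H_k = ker ∂_k / im ∂_{k+1}, so:

  H_0: rank C_0 − rank ∂_1 = 10 − 9 = 1, and the invariant factors of ∂_1 are all 1, so H_0 = Z.
  H_1: rank ker ∂_1 − rank ∂_2 = (30 − 9) − 20 = 1, and ∂_2 has invariant factor 2 > 1, so H_1 = Z ⊕ Z/2Z.
  H_2: rank ker ∂_2 − rank ∂_3 = (20 − 20) − 0 = 0, and there is no ∂_3, so H_2 = 0.

As a check, the Euler characteristic is 10 − 30 + 20 = 0, which agrees with 1 − 1 + 0 = 0.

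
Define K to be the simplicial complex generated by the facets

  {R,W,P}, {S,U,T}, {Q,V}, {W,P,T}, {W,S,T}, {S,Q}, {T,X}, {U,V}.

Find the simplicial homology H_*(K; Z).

H_0 = Z,  H_1 = Z,  H_2 = 0.

K has 9 vertices, 13 edges, 4 triangles.
rank ∂_0 = 0, rank ∂_1 = 8 ⇒ b_0 = 9 − 0 − 8 = 1; all invariant factors of ∂_1 are 1 so no torsion. So H_0 ≅ Z.
rank ∂_1 = 8, rank ∂_2 = 4 ⇒ b_1 = 13 − 8 − 4 = 1; all invariant factors of ∂_2 are 1 so no torsion. So H_1 ≅ Z.
rank ∂_2 = 4, rank ∂_3 = 0 ⇒ b_2 = 4 − 4 − 0 = 0. So H_2 ≅ 0.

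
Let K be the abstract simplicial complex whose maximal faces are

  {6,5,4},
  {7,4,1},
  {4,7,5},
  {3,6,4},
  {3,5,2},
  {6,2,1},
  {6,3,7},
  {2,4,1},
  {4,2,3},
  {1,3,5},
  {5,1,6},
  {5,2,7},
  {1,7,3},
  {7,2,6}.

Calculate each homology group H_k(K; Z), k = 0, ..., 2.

Order the vertices as 1 < 2 < 3 < 4 < 5 < 6 < 7. Listing each simplex with vertices in this order, K has dimension 2 with simplices:

  0-simplices (7): [1], [2], [3], [4], [5], [6], [7]
  1-simplices (21): [1,2], [1,3], [1,4], [1,5], [1,6], [1,7], [2,3], [2,4], [2,5], [2,6], [2,7], [3,4], [3,5], [3,6], [3,7], [4,5], [4,6], [4,7], [5,6], [5,7], [6,7]
  2-simplices (14): [1,2,4], [1,2,6], [1,3,5], [1,3,7], [1,4,7], [1,5,6], [2,3,4], [2,3,5], [2,5,7], [2,6,7], [3,4,6], [3,6,7], [4,5,6], [4,5,7]

Hence C_0 ≅ Z^7, C_1 ≅ Z^21, C_2 ≅ Z^14.

∂_1: C_1 → C_0 is given by ∂[p,q] = [q] − [p].
As a 7×21 matrix over Z this has rank 6, with invariant factors (1,1,1,1,1,1).

∂_2: C_2 → C_1 sends each 2-simplex [p,q,r] to [q,r] − [p,r] + [p,q]. For instance
  ∂[3,6,7] = [6,7] − [3,7] + [3,6],
  ∂[1,2,6] = [2,6] − [1,6] + [1,2].
The 21×14 boundary matrix has rank 13 and Smith normal form diag(1,1,1,1,1,1,1,1,1,1,1,1,1).

Computing H_k = (kernel of ∂_k) / (image of ∂_{k+1}):

  H_0: rank C_0 − rank ∂_1 = 7 − 6 = 1, and the invariant factors of ∂_1 are all 1, so H_0 ≅ Z.
  H_1: rank ker ∂_1 − rank ∂_2 = (21 − 6) − 13 = 2, and the invariant factors of ∂_2 are all 1, so H_1 ≅ Z^2.
  H_2: rank ker ∂_2 − rank ∂_3 = (14 − 13) − 0 = 1, and there is no ∂_3, so H_2 ≅ Z.

(K is a triangulation of the torus T^2.)

H_0 = Z,  H_1 = Z^2,  H_2 = Z.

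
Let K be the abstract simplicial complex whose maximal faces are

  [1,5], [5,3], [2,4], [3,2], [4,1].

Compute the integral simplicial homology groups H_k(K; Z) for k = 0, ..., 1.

Order the vertices as 1 < 2 < 3 < 4 < 5. Listing each simplex with vertices in this order, K has dimension 1 with simplices:

  0-simplices (5): [1], [2], [3], [4], [5]
  1-simplices (5): [1,4], [1,5], [2,3], [2,4], [3,5]

giving chain groups C_0 ≅ Z^5, C_1 ≅ Z^5.

The boundary map ∂_1: C_1 → C_0 is given by ∂[p,q] = [q] − [p]. For instance
  ∂[2,4] = [4] − [2].
As a 5×5 matrix over Z this has rank 4, with invariant factors (1,1,1,1).

From H_k ≅ ker(∂_k) / im(∂_{k+1}) we obtain:

  H_0: rank C_0 − rank ∂_1 = 5 − 4 = 1, and the invariant factors of ∂_1 are all 1, so H_0 = Z.
  H_1: rank ker ∂_1 − rank ∂_2 = (5 − 4) − 0 = 1, and there is no ∂_2, so H_1 = Z.

As a check, the Euler characteristic is 5 − 5 = 0, which agrees with 1 − 1 = 0.

H_0 ≅ Z,  H_1 ≅ Z.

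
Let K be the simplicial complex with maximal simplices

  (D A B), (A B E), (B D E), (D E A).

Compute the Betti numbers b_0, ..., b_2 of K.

Order the vertices as A < B < D < E. Listing each simplex with vertices in this order, K has dimension 2 with simplices:

  0-simplices (4): A, B, D, E
  1-simplices (6): AB, AD, AE, BD, BE, DE
  2-simplices (4): ABD, ABE, ADE, BDE

giving chain groups C_0 ≅ Z^4, C_1 ≅ Z^6, C_2 ≅ Z^4.

Boundary ∂_1: C_1 → C_0 maps an edge to its endpoints' difference, ∂[p,q] = q − p.
The 4×6 boundary matrix has rank 3 and Smith normal form diag(1,1,1).

The boundary map ∂_2: C_2 → C_1 maps a triangle to the signed sum of its edges. For instance
  ∂ADE = DE − AE + AD,
  ∂BDE = DE − BE + BD.
This gives a 6×4 integer matrix of rank 3; reducing to Smith normal form yields diagonal entries (1,1,1).

Computing H_k = (kernel of ∂_k) / (image of ∂_{k+1}):

  H_0: rank C_0 − rank ∂_1 = 4 − 3 = 1, and the invariant factors of ∂_1 are all 1, so H_0 ≅ Z.
  H_1: rank ker ∂_1 − rank ∂_2 = (6 − 3) − 3 = 0, and the invariant factors of ∂_2 are all 1, so H_1 ≅ 0.
  H_2: rank ker ∂_2 − rank ∂_3 = (4 − 3) − 0 = 1, and there is no ∂_3, so H_2 ≅ Z.

(K is a triangulation of the 2-sphere S^2.)

Hence the Betti numbers are b_0 = 1, b_1 = 0, b_2 = 1.

b_0 = 1, b_1 = 0, b_2 = 1.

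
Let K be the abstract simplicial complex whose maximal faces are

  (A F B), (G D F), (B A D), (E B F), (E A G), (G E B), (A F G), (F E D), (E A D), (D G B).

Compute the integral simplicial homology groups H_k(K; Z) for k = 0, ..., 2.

H_0 ≅ Z,  H_1 ≅ Z/2Z,  H_2 = 0.

Take the total order A < B < D < E < F < G on the vertex set. Then K (dimension 2) consists of the simplices:

  0-simplices (6): A, B, D, E, F, G
  1-simplices (15): AB, AD, AE, AF, AG, BD, BE, BF, BG, DE, DF, DG, EF, EG, FG
  2-simplices (10): ABD, ABF, ADE, AEG, AFG, BDG, BEF, BEG, DEF, DFG

Hence C_0 ≅ Z^6, C_1 ≅ Z^15, C_2 ≅ Z^10.

The boundary map ∂_1: C_1 → C_0 maps an edge to its endpoints' difference, ∂[p,q] = q − p.
The resulting 6×15 matrix has rank 5, and its Smith normal form has invariant factors (1,1,1,1,1).

∂_2: C_2 → C_1 acts by ∂[p,q,r] = [q,r] − [p,r] + [p,q]. For instance
  ∂BDG = DG − BG + BD,
  ∂AFG = FG − AG + AF.
As a 15×10 matrix over Z this has rank 10, with invariant factors (1,1,1,1,1,1,1,1,1,2).

Computing H_k = (kernel of ∂_k) / (image of ∂_{k+1}):

  H_0: rank C_0 − rank ∂_1 = 6 − 5 = 1, and the invariant factors of ∂_1 are all 1, so H_0 ≅ Z.
  H_1: rank ker ∂_1 − rank ∂_2 = (15 − 5) − 10 = 0, and ∂_2 has invariant factor 2 > 1, so H_1 ≅ Z/2Z.
  H_2: rank ker ∂_2 − rank ∂_3 = (10 − 10) − 0 = 0, and there is no ∂_3, so H_2 ≅ 0.

As a check, the Euler characteristic is 6 − 15 + 10 = 1, which agrees with 1 − 0 + 0 = 1.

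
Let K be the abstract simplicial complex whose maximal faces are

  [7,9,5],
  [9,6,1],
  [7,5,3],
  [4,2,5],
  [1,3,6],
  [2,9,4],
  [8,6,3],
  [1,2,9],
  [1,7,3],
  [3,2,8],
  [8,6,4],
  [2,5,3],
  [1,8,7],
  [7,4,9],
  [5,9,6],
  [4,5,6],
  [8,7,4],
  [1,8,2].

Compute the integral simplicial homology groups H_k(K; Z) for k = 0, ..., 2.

H_0 = Z,  H_1 = Z × Z/2,  H_2 = 0.

We work with the vertex ordering 1 < 2 < 3 < 4 < 5 < 6 < 7 < 8 < 9. The simplices of K, each written with vertices in increasing order, are:

  0-simplices (9): [1], [2], [3], [4], [5], [6], [7], [8], [9]
  1-simplices (27): (27 of them)
  2-simplices (18): [1,2,8], [1,2,9], [1,3,6], [1,3,7], [1,6,9], [1,7,8], [2,3,5], [2,3,8], [2,4,5], [2,4,9], [3,5,7], [3,6,8], [4,5,6], [4,6,8], [4,7,8], [4,7,9], [5,6,9], [5,7,9]

giving chain groups C_0 ≅ Z^9, C_1 ≅ Z^27, C_2 ≅ Z^18.

The boundary map ∂_1: C_1 → C_0 is given by ∂[p,q] = [q] − [p]. For instance
  ∂[3,7] = [7] − [3].
The resulting 9×27 matrix has rank 8, and its Smith normal form has invariant factors (1,1,1,1,1,1,1,1).

The boundary map ∂_2: C_2 → C_1 sends each 2-simplex [p,q,r] to [q,r] − [p,r] + [p,q]. For instance
  ∂[1,6,9] = [6,9] − [1,9] + [1,6],
  ∂[1,2,8] = [2,8] − [1,8] + [1,2].
The 27×18 boundary matrix has rank 18 and Smith normal form diag(1,1,1,1,1,1,1,1,1,1,1,1,1,1,1,1,1,2).

Reading off H_k = ker ∂_k / im ∂_{k+1}:

  H_0: rank C_0 − rank ∂_1 = 9 − 8 = 1, and the invariant factors of ∂_1 are all 1, so H_0 = Z.
  H_1: rank ker ∂_1 − rank ∂_2 = (27 − 8) − 18 = 1, and ∂_2 has invariant factor 2 > 1, so H_1 = Z × Z/2.
  H_2: rank ker ∂_2 − rank ∂_3 = (18 − 18) − 0 = 0, and there is no ∂_3, so H_2 = 0.

As a check, the Euler characteristic is 9 − 27 + 18 = 0, which agrees with 1 − 1 + 0 = 0.
(K is a triangulation of the Klein bottle.)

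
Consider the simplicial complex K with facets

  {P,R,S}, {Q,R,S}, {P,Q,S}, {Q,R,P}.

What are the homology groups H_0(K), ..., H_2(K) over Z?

We work with the vertex ordering P < Q < R < S. The simplices of K, each written with vertices in increasing order, are:

  0-simplices (4): P, Q, R, S
  1-simplices (6): PQ, PR, PS, QR, QS, RS
  2-simplices (4): PQR, PQS, PRS, QRS

Hence C_0 ≅ Z^4, C_1 ≅ Z^6, C_2 ≅ Z^4.

Boundary ∂_1: C_1 → C_0 is given by ∂[p,q] = [q] − [p]. For instance
  ∂PQ = Q − P.
The resulting 4×6 matrix has rank 3, and its Smith normal form has invariant factors (1,1,1).

The boundary map ∂_2: C_2 → C_1 maps a triangle to the signed sum of its edges. For instance
  ∂PQR = QR − PR + PQ,
  ∂PQS = QS − PS + PQ.
The 6×4 boundary matrix has rank 3 and Smith normal form diag(1,1,1).

Computing H_k = (kernel of ∂_k) / (image of ∂_{k+1}):

  H_0: rank C_0 − rank ∂_1 = 4 − 3 = 1, and the invariant factors of ∂_1 are all 1, so H_0 ≅ Z.
  H_1: rank ker ∂_1 − rank ∂_2 = (6 − 3) − 3 = 0, and the invariant factors of ∂_2 are all 1, so H_1 ≅ 0.
  H_2: rank ker ∂_2 − rank ∂_3 = (4 − 3) − 0 = 1, and there is no ∂_3, so H_2 ≅ Z.

As a check, the Euler characteristic is 4 − 6 + 4 = 2, which agrees with 1 − 0 + 1 = 2.
(K is a triangulation of the 2-sphere S^2.)

H_0 ≅ Z,  H_1 = 0,  H_2 ≅ Z.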